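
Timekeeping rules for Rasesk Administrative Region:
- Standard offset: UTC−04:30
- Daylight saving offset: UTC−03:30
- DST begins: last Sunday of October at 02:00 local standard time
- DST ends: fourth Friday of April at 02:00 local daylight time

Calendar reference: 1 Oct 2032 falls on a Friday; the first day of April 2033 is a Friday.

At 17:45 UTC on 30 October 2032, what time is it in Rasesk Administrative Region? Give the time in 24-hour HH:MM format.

13:15

1 October 2032 is a Friday, so Sundays fall on 3, 10, 17, 24, 31; the last is October 31.
1 April 2033 is a Friday, so the first Friday is April 1 and the fourth is April 22.
At the standard offset (UTC−04:30), 17:45 UTC − 4h30m = 13:15 Rasesk Administrative Region standard time.
The standard-time date in Rasesk Administrative Region, 30 October 2032, does not fall between 31 October 2032 and 22 April 2033, so daylight saving is not in effect and Rasesk Administrative Region is at UTC−04:30.
17:45 UTC − 4h30m = 13:15 local.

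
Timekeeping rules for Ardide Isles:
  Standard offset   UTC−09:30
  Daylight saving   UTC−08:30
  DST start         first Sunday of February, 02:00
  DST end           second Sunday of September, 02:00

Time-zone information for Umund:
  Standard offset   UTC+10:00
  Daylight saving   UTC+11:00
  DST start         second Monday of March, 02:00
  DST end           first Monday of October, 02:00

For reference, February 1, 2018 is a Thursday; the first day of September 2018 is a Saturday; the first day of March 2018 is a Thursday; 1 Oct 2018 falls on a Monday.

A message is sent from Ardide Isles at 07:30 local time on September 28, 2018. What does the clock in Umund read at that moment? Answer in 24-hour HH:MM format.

04:00

1 February 2018 is a Thursday, so the first Sunday is February 4.
1 September 2018 is a Saturday, so the first Sunday is September 2 and the second is September 9.
September 28, 2018 does not fall between 4 February and 9 September, so daylight saving is not in effect and Ardide Isles is at UTC−09:30.
07:30 Ardide Isles + 9h30m = 17:00 UTC.
1 March 2018 is a Thursday, so the first Monday is March 5 and the second is March 12.
1 October 2018 is a Monday, so the first Monday is October 1.
At the standard offset (UTC+10:00), 17:00 UTC + 10h = 03:00 Umund standard time (rolling into the next day, 29 September 2018).
The standard-time date in Umund, September 29, 2018, falls between 12 March and 1 October, so daylight saving is in effect and Umund is at UTC+11:00.
17:00 UTC + 11h = 04:00 Umund (rolling into the next day, 29 September 2018).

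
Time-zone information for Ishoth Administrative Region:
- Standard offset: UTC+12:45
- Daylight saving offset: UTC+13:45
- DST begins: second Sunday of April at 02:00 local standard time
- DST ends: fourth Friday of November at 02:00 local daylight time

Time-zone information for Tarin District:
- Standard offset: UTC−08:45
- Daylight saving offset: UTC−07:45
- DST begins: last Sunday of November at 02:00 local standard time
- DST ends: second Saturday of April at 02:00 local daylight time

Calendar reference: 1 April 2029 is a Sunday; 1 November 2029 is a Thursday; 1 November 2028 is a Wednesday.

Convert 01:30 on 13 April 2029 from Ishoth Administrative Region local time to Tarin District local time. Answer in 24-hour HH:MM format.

04:00

1 April 2029 is a Sunday, so the first Sunday is April 1 and the second is April 8.
1 November 2029 is a Thursday, so the first Friday is November 2 and the fourth is November 23.
13 April 2029 falls between 8 April and 23 November, so daylight saving is in effect and Ishoth Administrative Region is at UTC+13:45.
01:30 Ishoth Administrative Region − 13h45m = 11:45 UTC (rolling into the previous day, 12 April 2029).
1 November 2028 is a Wednesday, so Sundays fall on 5, 12, 19, 26; the last is November 26.
1 April 2029 is a Sunday, so the first Saturday is April 7 and the second is April 14.
At the standard offset (UTC−08:45), 11:45 UTC − 8h45m = 03:00 Tarin District standard time.
The standard-time date in Tarin District, 12 April 2029, lies within the daylight-saving period (26 November 2028 – 14 April 2029), so Tarin District is on daylight time, UTC−07:45.
11:45 UTC − 7h45m = 04:00 Tarin District.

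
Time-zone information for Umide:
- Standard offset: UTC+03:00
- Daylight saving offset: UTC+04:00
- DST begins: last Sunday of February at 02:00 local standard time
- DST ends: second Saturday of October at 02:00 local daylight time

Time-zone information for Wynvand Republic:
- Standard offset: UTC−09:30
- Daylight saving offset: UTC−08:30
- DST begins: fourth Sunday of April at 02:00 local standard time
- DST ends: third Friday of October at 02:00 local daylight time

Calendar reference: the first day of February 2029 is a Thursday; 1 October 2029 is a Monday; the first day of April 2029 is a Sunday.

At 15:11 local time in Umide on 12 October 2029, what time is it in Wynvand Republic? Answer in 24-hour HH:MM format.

02:41

1 February 2029 is a Thursday, so Sundays fall on 4, 11, 18, 25; the last is February 25.
1 October 2029 is a Monday, so the first Saturday is October 6 and the second is October 13.
Daylight saving runs 25 February – 13 October; 12 October 2029 is inside that window, so Umide is at UTC+04:00.
15:11 Umide − 4h = 11:11 UTC.
1 April 2029 is a Sunday, so the first Sunday is April 1 and the fourth is April 22.
1 October 2029 is a Monday, so the first Friday is October 5 and the third is October 19.
At the standard offset (UTC−09:30), 11:11 UTC − 9h30m = 01:41 Wynvand Republic standard time.
The standard-time date in Wynvand Republic, 12 October 2029, falls between 22 April and 19 October, so daylight saving is in effect and Wynvand Republic is at UTC−08:30.
11:11 UTC − 8h30m = 02:41 Wynvand Republic.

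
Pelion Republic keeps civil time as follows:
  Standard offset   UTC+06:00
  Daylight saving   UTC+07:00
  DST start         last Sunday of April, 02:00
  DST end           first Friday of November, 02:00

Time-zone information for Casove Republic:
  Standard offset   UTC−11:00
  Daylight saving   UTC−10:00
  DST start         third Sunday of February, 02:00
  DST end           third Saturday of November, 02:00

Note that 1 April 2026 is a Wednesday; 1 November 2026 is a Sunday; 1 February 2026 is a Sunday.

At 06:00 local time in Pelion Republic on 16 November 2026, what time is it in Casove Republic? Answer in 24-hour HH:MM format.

14:00

1 April 2026 is a Wednesday, so Sundays fall on 5, 12, 19, 26; the last is April 26.
1 November 2026 is a Sunday, so the first Friday is November 6.
16 November 2026 does not fall between 26 April and 6 November, so daylight saving is not in effect and Pelion Republic is at UTC+06:00.
06:00 Pelion Republic − 6h = 00:00 UTC.
1 February 2026 is a Sunday, so the first Sunday is February 1 and the third is February 15.
1 November 2026 is a Sunday, so the first Saturday is November 7 and the third is November 21.
At the standard offset (UTC−11:00), 00:00 UTC − 11h = 13:00 Casove Republic standard time (rolling into the previous day, 15 November 2026).
The standard-time date in Casove Republic, 15 November 2026, falls between 15 February and 21 November, so daylight saving is in effect and Casove Republic is at UTC−10:00.
00:00 UTC − 10h = 14:00 Casove Republic (rolling into the previous day, 15 November 2026).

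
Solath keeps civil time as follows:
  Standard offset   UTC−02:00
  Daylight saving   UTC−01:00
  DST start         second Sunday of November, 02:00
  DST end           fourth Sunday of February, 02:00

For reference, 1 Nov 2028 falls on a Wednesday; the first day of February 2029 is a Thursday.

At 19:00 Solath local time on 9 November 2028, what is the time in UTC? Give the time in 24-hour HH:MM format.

21:00

1 November 2028 is a Wednesday, so the first Sunday is November 5 and the second is November 12.
1 February 2029 is a Thursday, so the first Sunday is February 4 and the fourth is February 25.
9 November 2028 does not fall between 12 November 2028 and 25 February 2029, so daylight saving is not in effect and Solath is at UTC−02:00.
19:00 local + 2h = 21:00 UTC.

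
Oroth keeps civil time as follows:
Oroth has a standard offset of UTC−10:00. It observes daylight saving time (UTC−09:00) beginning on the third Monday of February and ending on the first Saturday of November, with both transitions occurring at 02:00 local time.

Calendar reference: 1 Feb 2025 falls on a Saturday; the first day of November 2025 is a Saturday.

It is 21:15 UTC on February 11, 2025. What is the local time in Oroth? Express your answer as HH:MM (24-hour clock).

1 February 2025 is a Saturday, so the first Monday is February 3 and the third is February 17.
1 November 2025 is a Saturday, so the first Saturday is November 1.
At the standard offset (UTC−10:00), 21:15 UTC − 10h = 11:15 Oroth standard time.
The standard-time date in Oroth, February 11, 2025, does not fall between 17 February and 1 November, so daylight saving is not in effect and Oroth is at UTC−10:00.
21:15 UTC − 10h = 11:15 local.

11:15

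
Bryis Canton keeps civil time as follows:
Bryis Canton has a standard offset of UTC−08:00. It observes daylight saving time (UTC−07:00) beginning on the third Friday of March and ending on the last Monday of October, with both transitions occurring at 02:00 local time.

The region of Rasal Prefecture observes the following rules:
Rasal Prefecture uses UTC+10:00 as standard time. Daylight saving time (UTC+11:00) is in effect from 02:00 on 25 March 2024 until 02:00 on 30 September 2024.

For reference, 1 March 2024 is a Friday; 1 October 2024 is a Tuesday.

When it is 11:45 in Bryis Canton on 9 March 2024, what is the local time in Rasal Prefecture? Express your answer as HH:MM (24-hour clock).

1 March 2024 is a Friday, so the first Friday is March 1 and the third is March 15.
1 October 2024 is a Tuesday, so Mondays fall on 7, 14, 21, 28; the last is October 28.
9 March 2024 does not fall between 15 March and 28 October, so daylight saving is not in effect and Bryis Canton is at UTC−08:00.
11:45 Bryis Canton + 8h = 19:45 UTC.
At the standard offset (UTC+10:00), 19:45 UTC + 10h = 05:45 Rasal Prefecture standard time (rolling into the next day, 10 March 2024).
The standard-time date in Rasal Prefecture, 10 March 2024, does not fall between 25 March and 30 September, so daylight saving is not in effect and Rasal Prefecture is at UTC+10:00.
19:45 UTC + 10h = 05:45 Rasal Prefecture (rolling into the next day, 10 March 2024).

05:45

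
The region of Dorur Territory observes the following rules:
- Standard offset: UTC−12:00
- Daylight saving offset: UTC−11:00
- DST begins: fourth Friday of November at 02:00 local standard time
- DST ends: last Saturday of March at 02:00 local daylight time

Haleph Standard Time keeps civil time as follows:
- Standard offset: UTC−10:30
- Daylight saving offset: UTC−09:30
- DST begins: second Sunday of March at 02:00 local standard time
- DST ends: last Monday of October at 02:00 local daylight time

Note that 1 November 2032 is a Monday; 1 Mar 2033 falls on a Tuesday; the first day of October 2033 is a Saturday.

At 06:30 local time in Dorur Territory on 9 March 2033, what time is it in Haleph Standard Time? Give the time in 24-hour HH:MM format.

1 November 2032 is a Monday, so the first Friday is November 5 and the fourth is November 26.
1 March 2033 is a Tuesday, so Saturdays fall on 5, 12, 19, 26; the last is March 26.
9 March 2033 falls between 26 November 2032 and 26 March 2033, so daylight saving is in effect and Dorur Territory is at UTC−11:00.
06:30 Dorur Territory + 11h = 17:30 UTC.
1 March 2033 is a Tuesday, so the first Sunday is March 6 and the second is March 13.
1 October 2033 is a Saturday, so Mondays fall on 3, 10, 17, 24, 31; the last is October 31.
At the standard offset (UTC−10:30), 17:30 UTC − 10h30m = 07:00 Haleph Standard Time standard time.
Daylight saving runs 13 March – 31 October; the standard-time date in Haleph Standard Time, 9 March 2033, is outside that window, so Haleph Standard Time is on standard time at UTC−10:30.
17:30 UTC − 10h30m = 07:00 Haleph Standard Time.

07:00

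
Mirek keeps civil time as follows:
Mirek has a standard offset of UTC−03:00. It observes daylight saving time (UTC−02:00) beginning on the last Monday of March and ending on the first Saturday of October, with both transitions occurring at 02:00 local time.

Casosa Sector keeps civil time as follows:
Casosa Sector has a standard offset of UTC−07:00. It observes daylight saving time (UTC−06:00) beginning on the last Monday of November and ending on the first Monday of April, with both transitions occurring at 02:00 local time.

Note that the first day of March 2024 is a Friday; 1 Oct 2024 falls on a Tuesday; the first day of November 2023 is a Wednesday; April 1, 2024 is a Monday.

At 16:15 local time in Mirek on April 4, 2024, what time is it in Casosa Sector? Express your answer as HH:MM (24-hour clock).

11:15

1 March 2024 is a Friday, so Mondays fall on 4, 11, 18, 25; the last is March 25.
1 October 2024 is a Tuesday, so the first Saturday is October 5.
April 4, 2024 falls between 25 March and 5 October, so daylight saving is in effect and Mirek is at UTC−02:00.
16:15 Mirek + 2h = 18:15 UTC.
1 November 2023 is a Wednesday, so Mondays fall on 6, 13, 20, 27; the last is November 27.
1 April 2024 is a Monday, so the first Monday is April 1.
At the standard offset (UTC−07:00), 18:15 UTC − 7h = 11:15 Casosa Sector standard time.
The standard-time date in Casosa Sector, April 4, 2024, is outside the daylight-saving period (27 November 2023 – 1 April 2024), so Casosa Sector is on standard time, UTC−07:00.
18:15 UTC − 7h = 11:15 Casosa Sector.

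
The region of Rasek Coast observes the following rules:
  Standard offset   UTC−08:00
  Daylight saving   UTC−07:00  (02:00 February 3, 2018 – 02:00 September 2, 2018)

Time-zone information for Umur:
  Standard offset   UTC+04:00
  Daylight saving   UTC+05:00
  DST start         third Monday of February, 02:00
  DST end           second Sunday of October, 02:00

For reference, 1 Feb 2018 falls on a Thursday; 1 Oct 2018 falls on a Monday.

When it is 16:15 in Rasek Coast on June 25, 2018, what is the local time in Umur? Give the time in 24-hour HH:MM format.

04:15

June 25, 2018 falls between 3 February and 2 September, so daylight saving is in effect and Rasek Coast is at UTC−07:00.
16:15 Rasek Coast + 7h = 23:15 UTC.
1 February 2018 is a Thursday, so the first Monday is February 5 and the third is February 19.
1 October 2018 is a Monday, so the first Sunday is October 7 and the second is October 14.
At the standard offset (UTC+04:00), 23:15 UTC + 4h = 03:15 Umur standard time (rolling into the next day, 26 June 2018).
The standard-time date in Umur, June 26, 2018, falls between 19 February and 14 October, so daylight saving is in effect and Umur is at UTC+05:00.
23:15 UTC + 5h = 04:15 Umur (rolling into the next day, 26 June 2018).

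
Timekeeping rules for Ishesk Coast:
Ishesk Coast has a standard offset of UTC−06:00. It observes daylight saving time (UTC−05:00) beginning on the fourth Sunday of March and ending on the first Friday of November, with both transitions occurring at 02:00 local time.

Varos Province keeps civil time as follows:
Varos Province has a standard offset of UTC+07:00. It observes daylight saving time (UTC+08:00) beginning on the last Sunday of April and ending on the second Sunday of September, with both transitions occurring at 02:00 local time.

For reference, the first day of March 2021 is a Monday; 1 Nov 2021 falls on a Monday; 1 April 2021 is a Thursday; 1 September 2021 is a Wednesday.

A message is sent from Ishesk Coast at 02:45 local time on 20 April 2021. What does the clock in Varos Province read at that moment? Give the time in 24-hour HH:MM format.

1 March 2021 is a Monday, so the first Sunday is March 7 and the fourth is March 28.
1 November 2021 is a Monday, so the first Friday is November 5.
20 April 2021 lies within the daylight-saving period (28 March – 5 November), so Ishesk Coast is on daylight time, UTC−05:00.
02:45 Ishesk Coast + 5h = 07:45 UTC.
1 April 2021 is a Thursday, so Sundays fall on 4, 11, 18, 25; the last is April 25.
1 September 2021 is a Wednesday, so the first Sunday is September 5 and the second is September 12.
At the standard offset (UTC+07:00), 07:45 UTC + 7h = 14:45 Varos Province standard time.
The standard-time date in Varos Province, 20 April 2021, is outside the daylight-saving period (25 April – 12 September), so Varos Province is on standard time, UTC+07:00.
07:45 UTC + 7h = 14:45 Varos Province.

14:45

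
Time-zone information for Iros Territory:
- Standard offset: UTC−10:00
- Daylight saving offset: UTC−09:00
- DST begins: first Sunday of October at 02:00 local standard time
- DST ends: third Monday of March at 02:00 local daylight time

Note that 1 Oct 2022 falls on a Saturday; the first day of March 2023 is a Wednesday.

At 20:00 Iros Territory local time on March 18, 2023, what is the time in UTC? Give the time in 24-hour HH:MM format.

1 October 2022 is a Saturday, so the first Sunday is October 2.
1 March 2023 is a Wednesday, so the first Monday is March 6 and the third is March 20.
March 18, 2023 lies within the daylight-saving period (2 October 2022 – 20 March 2023), so Iros Territory is on daylight time, UTC−09:00.
20:00 local + 9h = 05:00 UTC (rolling into the next day, 19 March 2023).

05:00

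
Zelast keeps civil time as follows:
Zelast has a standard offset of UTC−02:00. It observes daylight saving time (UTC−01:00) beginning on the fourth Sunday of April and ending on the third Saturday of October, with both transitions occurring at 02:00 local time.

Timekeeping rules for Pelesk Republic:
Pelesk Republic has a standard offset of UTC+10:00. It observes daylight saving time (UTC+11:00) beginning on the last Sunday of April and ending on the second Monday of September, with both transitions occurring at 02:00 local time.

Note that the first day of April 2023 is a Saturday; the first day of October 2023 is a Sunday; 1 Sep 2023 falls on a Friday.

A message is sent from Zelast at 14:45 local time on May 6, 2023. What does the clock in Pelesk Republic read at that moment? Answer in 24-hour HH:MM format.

02:45

1 April 2023 is a Saturday, so the first Sunday is April 2 and the fourth is April 23.
1 October 2023 is a Sunday, so the first Saturday is October 7 and the third is October 21.
May 6, 2023 falls between 23 April and 21 October, so daylight saving is in effect and Zelast is at UTC−01:00.
14:45 Zelast + 1h = 15:45 UTC.
1 April 2023 is a Saturday, so Sundays fall on 2, 9, 16, 23, 30; the last is April 30.
1 September 2023 is a Friday, so the first Monday is September 4 and the second is September 11.
At the standard offset (UTC+10:00), 15:45 UTC + 10h = 01:45 Pelesk Republic standard time (rolling into the next day, 7 May 2023).
The standard-time date in Pelesk Republic, May 7, 2023, falls between 30 April and 11 September, so daylight saving is in effect and Pelesk Republic is at UTC+11:00.
15:45 UTC + 11h = 02:45 Pelesk Republic (rolling into the next day, 7 May 2023).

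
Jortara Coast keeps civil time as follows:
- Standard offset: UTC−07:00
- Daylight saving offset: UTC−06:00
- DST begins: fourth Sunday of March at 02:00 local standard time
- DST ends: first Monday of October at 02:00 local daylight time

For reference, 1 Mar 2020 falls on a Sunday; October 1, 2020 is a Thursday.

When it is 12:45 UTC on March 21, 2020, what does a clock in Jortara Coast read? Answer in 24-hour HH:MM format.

1 March 2020 is a Sunday, so the first Sunday is March 1 and the fourth is March 22.
1 October 2020 is a Thursday, so the first Monday is October 5.
At the standard offset (UTC−07:00), 12:45 UTC − 7h = 05:45 Jortara Coast standard time.
The standard-time date in Jortara Coast, March 21, 2020, does not fall between 22 March and 5 October, so daylight saving is not in effect and Jortara Coast is at UTC−07:00.
12:45 UTC − 7h = 05:45 local.

05:45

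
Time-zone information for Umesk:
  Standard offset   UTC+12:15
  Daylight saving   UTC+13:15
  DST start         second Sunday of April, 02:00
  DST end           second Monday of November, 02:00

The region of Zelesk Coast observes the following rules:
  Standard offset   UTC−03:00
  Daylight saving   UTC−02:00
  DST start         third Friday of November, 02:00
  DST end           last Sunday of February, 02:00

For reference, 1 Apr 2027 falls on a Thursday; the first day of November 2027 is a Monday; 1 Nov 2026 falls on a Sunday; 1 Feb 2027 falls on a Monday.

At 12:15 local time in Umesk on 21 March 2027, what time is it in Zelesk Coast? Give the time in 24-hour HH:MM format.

21:00

1 April 2027 is a Thursday, so the first Sunday is April 4 and the second is April 11.
1 November 2027 is a Monday, so the first Monday is November 1 and the second is November 8.
21 March 2027 does not fall between 11 April and 8 November, so daylight saving is not in effect and Umesk is at UTC+12:15.
12:15 Umesk − 12h15m = 00:00 UTC.
1 November 2026 is a Sunday, so the first Friday is November 6 and the third is November 20.
1 February 2027 is a Monday, so Sundays fall on 7, 14, 21, 28; the last is February 28.
At the standard offset (UTC−03:00), 00:00 UTC − 3h = 21:00 Zelesk Coast standard time (rolling into the previous day, 20 March 2027).
Daylight saving runs 20 November 2026 – 28 February 2027; the standard-time date in Zelesk Coast, 20 March 2027, is outside that window, so Zelesk Coast is on standard time at UTC−03:00.
00:00 UTC − 3h = 21:00 Zelesk Coast (rolling into the previous day, 20 March 2027).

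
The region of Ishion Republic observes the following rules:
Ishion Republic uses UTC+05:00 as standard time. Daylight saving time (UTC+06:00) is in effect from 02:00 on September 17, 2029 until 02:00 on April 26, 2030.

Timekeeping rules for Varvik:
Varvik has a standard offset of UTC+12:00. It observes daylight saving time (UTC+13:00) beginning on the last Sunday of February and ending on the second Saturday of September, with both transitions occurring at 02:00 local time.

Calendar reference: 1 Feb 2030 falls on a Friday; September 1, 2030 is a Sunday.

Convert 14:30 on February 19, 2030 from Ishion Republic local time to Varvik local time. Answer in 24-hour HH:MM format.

Daylight saving runs 17 September 2029 – 26 April 2030; February 19, 2030 is inside that window, so Ishion Republic is at UTC+06:00.
14:30 Ishion Republic − 6h = 08:30 UTC.
1 February 2030 is a Friday, so Sundays fall on 3, 10, 17, 24; the last is February 24.
1 September 2030 is a Sunday, so the first Saturday is September 7 and the second is September 14.
At the standard offset (UTC+12:00), 08:30 UTC + 12h = 20:30 Varvik standard time.
The standard-time date in Varvik, February 19, 2030, is outside the daylight-saving period (24 February – 14 September), so Varvik is on standard time, UTC+12:00.
08:30 UTC + 12h = 20:30 Varvik.

20:30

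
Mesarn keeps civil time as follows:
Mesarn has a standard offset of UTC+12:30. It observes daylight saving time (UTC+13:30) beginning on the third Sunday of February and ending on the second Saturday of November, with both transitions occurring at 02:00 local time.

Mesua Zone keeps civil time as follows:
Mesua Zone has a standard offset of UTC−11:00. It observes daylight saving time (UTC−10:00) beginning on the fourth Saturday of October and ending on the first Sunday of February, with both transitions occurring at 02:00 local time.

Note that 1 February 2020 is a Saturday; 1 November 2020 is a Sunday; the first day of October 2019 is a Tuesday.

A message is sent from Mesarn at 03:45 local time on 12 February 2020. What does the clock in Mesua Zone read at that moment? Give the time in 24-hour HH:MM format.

04:15

1 February 2020 is a Saturday, so the first Sunday is February 2 and the third is February 16.
1 November 2020 is a Sunday, so the first Saturday is November 7 and the second is November 14.
12 February 2020 does not fall between 16 February and 14 November, so daylight saving is not in effect and Mesarn is at UTC+12:30.
03:45 Mesarn − 12h30m = 15:15 UTC (rolling into the previous day, 11 February 2020).
1 October 2019 is a Tuesday, so the first Saturday is October 5 and the fourth is October 26.
1 February 2020 is a Saturday, so the first Sunday is February 2.
At the standard offset (UTC−11:00), 15:15 UTC − 11h = 04:15 Mesua Zone standard time.
The standard-time date in Mesua Zone, 11 February 2020, is outside the daylight-saving period (26 October 2019 – 2 February 2020), so Mesua Zone is on standard time, UTC−11:00.
15:15 UTC − 11h = 04:15 Mesua Zone.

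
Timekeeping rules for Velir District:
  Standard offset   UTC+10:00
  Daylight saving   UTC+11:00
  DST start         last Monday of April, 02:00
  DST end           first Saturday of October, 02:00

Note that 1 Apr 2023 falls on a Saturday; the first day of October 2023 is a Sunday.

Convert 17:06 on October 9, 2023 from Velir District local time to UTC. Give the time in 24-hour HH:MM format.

1 April 2023 is a Saturday, so Mondays fall on 3, 10, 17, 24; the last is April 24.
1 October 2023 is a Sunday, so the first Saturday is October 7.
October 9, 2023 does not fall between 24 April and 7 October, so daylight saving is not in effect and Velir District is at UTC+10:00.
17:06 local − 10h = 07:06 UTC.

07:06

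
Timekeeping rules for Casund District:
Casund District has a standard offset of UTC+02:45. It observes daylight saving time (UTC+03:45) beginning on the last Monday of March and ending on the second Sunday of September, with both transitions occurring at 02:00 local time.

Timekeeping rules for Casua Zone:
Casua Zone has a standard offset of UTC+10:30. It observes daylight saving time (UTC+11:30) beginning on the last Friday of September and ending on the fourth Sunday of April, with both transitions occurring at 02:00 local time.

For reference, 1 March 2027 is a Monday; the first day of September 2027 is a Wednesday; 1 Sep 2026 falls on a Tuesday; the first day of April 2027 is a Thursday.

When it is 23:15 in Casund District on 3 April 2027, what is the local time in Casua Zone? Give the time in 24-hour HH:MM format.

07:00

1 March 2027 is a Monday, so Mondays fall on 1, 8, 15, 22, 29; the last is March 29.
1 September 2027 is a Wednesday, so the first Sunday is September 5 and the second is September 12.
Daylight saving runs 29 March – 12 September; 3 April 2027 is inside that window, so Casund District is at UTC+03:45.
23:15 Casund District − 3h45m = 19:30 UTC.
1 September 2026 is a Tuesday, so Fridays fall on 4, 11, 18, 25; the last is September 25.
1 April 2027 is a Thursday, so the first Sunday is April 4 and the fourth is April 25.
At the standard offset (UTC+10:30), 19:30 UTC + 10h30m = 06:00 Casua Zone standard time (rolling into the next day, 4 April 2027).
The standard-time date in Casua Zone, 4 April 2027, falls between 25 September 2026 and 25 April 2027, so daylight saving is in effect and Casua Zone is at UTC+11:30.
19:30 UTC + 11h30m = 07:00 Casua Zone (rolling into the next day, 4 April 2027).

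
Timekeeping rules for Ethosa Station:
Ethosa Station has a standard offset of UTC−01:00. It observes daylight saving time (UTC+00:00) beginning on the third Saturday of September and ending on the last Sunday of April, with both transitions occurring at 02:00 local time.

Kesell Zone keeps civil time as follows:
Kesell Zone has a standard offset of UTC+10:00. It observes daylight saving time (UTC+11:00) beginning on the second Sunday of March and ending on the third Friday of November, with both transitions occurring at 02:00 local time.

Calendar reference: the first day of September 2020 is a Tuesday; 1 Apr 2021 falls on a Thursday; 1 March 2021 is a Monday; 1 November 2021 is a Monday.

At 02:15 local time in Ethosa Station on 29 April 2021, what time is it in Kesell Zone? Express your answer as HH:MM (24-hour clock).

1 September 2020 is a Tuesday, so the first Saturday is September 5 and the third is September 19.
1 April 2021 is a Thursday, so Sundays fall on 4, 11, 18, 25; the last is April 25.
29 April 2021 does not fall between 19 September 2020 and 25 April 2021, so daylight saving is not in effect and Ethosa Station is at UTC−01:00.
02:15 Ethosa Station + 1h = 03:15 UTC.
1 March 2021 is a Monday, so the first Sunday is March 7 and the second is March 14.
1 November 2021 is a Monday, so the first Friday is November 5 and the third is November 19.
At the standard offset (UTC+10:00), 03:15 UTC + 10h = 13:15 Kesell Zone standard time.
Daylight saving runs 14 March – 19 November; the standard-time date in Kesell Zone, 29 April 2021, is inside that window, so Kesell Zone is at UTC+11:00.
03:15 UTC + 11h = 14:15 Kesell Zone.

14:15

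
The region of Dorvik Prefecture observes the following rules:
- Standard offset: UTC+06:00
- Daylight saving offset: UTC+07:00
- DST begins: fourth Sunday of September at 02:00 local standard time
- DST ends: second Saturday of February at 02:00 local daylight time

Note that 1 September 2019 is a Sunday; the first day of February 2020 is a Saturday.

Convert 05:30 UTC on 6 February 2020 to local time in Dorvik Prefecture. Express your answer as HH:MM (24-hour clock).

12:30

1 September 2019 is a Sunday, so the first Sunday is September 1 and the fourth is September 22.
1 February 2020 is a Saturday, so the first Saturday is February 1 and the second is February 8.
At the standard offset (UTC+06:00), 05:30 UTC + 6h = 11:30 Dorvik Prefecture standard time.
Daylight saving runs 22 September 2019 – 8 February 2020; the standard-time date in Dorvik Prefecture, 6 February 2020, is inside that window, so Dorvik Prefecture is at UTC+07:00.
05:30 UTC + 7h = 12:30 local.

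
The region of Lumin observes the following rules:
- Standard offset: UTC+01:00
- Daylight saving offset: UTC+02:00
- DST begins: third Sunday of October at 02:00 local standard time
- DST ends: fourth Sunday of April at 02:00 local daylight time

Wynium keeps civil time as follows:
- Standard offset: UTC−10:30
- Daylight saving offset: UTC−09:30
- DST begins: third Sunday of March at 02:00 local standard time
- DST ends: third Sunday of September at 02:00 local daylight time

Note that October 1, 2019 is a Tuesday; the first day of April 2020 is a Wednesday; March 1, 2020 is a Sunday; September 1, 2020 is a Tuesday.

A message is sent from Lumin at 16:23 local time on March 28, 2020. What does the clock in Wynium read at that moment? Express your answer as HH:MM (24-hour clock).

04:53

1 October 2019 is a Tuesday, so the first Sunday is October 6 and the third is October 20.
1 April 2020 is a Wednesday, so the first Sunday is April 5 and the fourth is April 26.
Daylight saving runs 20 October 2019 – 26 April 2020; March 28, 2020 is inside that window, so Lumin is at UTC+02:00.
16:23 Lumin − 2h = 14:23 UTC.
1 March 2020 is a Sunday, so the first Sunday is March 1 and the third is March 15.
1 September 2020 is a Tuesday, so the first Sunday is September 6 and the third is September 20.
At the standard offset (UTC−10:30), 14:23 UTC − 10h30m = 03:53 Wynium standard time.
The standard-time date in Wynium, March 28, 2020, lies within the daylight-saving period (15 March – 20 September), so Wynium is on daylight time, UTC−09:30.
14:23 UTC − 9h30m = 04:53 Wynium.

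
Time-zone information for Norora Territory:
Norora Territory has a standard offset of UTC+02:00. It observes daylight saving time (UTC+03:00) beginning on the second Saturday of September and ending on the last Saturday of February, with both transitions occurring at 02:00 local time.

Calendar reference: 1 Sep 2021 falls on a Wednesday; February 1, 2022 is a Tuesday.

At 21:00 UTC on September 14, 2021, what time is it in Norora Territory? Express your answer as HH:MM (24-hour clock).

00:00

1 September 2021 is a Wednesday, so the first Saturday is September 4 and the second is September 11.
1 February 2022 is a Tuesday, so Saturdays fall on 5, 12, 19, 26; the last is February 26.
At the standard offset (UTC+02:00), 21:00 UTC + 2h = 23:00 Norora Territory standard time.
The standard-time date in Norora Territory, September 14, 2021, falls between 11 September 2021 and 26 February 2022, so daylight saving is in effect and Norora Territory is at UTC+03:00.
21:00 UTC + 3h = 00:00 local (rolling into the next day, 15 September 2021).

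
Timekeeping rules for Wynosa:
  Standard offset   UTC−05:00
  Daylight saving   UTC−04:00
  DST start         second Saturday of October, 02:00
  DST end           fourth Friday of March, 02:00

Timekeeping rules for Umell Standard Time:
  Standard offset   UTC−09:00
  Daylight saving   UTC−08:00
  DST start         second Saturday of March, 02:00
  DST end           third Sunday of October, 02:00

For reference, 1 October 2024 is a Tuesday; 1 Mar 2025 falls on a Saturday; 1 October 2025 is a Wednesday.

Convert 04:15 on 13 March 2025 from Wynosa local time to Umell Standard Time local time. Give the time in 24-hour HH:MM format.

00:15

1 October 2024 is a Tuesday, so the first Saturday is October 5 and the second is October 12.
1 March 2025 is a Saturday, so the first Friday is March 7 and the fourth is March 28.
Daylight saving runs 12 October 2024 – 28 March 2025; 13 March 2025 is inside that window, so Wynosa is at UTC−04:00.
04:15 Wynosa + 4h = 08:15 UTC.
1 March 2025 is a Saturday, so the first Saturday is March 1 and the second is March 8.
1 October 2025 is a Wednesday, so the first Sunday is October 5 and the third is October 19.
At the standard offset (UTC−09:00), 08:15 UTC − 9h = 23:15 Umell Standard Time standard time (rolling into the previous day, 12 March 2025).
The standard-time date in Umell Standard Time, 12 March 2025, lies within the daylight-saving period (8 March – 19 October), so Umell Standard Time is on daylight time, UTC−08:00.
08:15 UTC − 8h = 00:15 Umell Standard Time.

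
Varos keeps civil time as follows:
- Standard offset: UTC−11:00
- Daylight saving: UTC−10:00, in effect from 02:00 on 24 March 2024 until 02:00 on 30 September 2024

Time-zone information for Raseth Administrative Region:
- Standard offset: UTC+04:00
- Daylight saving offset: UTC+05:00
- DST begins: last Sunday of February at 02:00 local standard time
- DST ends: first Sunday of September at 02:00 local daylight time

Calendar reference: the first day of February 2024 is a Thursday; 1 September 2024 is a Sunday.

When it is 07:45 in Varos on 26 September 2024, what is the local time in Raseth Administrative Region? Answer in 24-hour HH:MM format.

26 September 2024 falls between 24 March and 30 September, so daylight saving is in effect and Varos is at UTC−10:00.
07:45 Varos + 10h = 17:45 UTC.
1 February 2024 is a Thursday, so Sundays fall on 4, 11, 18, 25; the last is February 25.
1 September 2024 is a Sunday, so the first Sunday is September 1.
At the standard offset (UTC+04:00), 17:45 UTC + 4h = 21:45 Raseth Administrative Region standard time.
Daylight saving runs 25 February – 1 September; the standard-time date in Raseth Administrative Region, 26 September 2024, is outside that window, so Raseth Administrative Region is on standard time at UTC+04:00.
17:45 UTC + 4h = 21:45 Raseth Administrative Region.

21:45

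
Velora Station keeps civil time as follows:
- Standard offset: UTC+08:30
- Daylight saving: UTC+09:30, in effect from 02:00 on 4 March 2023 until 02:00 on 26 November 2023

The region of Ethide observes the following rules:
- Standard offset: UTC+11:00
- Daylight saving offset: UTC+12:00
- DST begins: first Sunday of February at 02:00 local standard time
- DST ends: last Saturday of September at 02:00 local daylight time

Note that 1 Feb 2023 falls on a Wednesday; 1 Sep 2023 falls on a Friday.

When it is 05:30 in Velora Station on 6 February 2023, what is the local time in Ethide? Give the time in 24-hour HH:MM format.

09:00

6 February 2023 is outside the daylight-saving period (4 March – 26 November), so Velora Station is on standard time, UTC+08:30.
05:30 Velora Station − 8h30m = 21:00 UTC (rolling into the previous day, 5 February 2023).
1 February 2023 is a Wednesday, so the first Sunday is February 5.
1 September 2023 is a Friday, so Saturdays fall on 2, 9, 16, 23, 30; the last is September 30.
At the standard offset (UTC+11:00), 21:00 UTC + 11h = 08:00 Ethide standard time (rolling into the next day, 6 February 2023).
The standard-time date in Ethide, 6 February 2023, falls between 5 February and 30 September, so daylight saving is in effect and Ethide is at UTC+12:00.
21:00 UTC + 12h = 09:00 Ethide (rolling into the next day, 6 February 2023).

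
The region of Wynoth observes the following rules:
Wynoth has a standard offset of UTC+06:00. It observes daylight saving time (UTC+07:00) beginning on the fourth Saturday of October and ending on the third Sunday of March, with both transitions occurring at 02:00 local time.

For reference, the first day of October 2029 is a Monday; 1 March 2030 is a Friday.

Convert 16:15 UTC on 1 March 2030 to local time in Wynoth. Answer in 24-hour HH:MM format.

1 October 2029 is a Monday, so the first Saturday is October 6 and the fourth is October 27.
1 March 2030 is a Friday, so the first Sunday is March 3 and the third is March 17.
At the standard offset (UTC+06:00), 16:15 UTC + 6h = 22:15 Wynoth standard time.
Daylight saving runs 27 October 2029 – 17 March 2030; the standard-time date in Wynoth, 1 March 2030, is inside that window, so Wynoth is at UTC+07:00.
16:15 UTC + 7h = 23:15 local.

23:15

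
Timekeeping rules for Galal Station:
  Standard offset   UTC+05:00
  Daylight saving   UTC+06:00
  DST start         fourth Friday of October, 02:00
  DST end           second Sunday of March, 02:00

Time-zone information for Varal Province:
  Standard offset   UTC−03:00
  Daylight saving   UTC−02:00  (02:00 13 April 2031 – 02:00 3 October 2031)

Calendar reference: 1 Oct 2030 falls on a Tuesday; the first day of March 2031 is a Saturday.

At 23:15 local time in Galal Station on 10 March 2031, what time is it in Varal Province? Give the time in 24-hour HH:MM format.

1 October 2030 is a Tuesday, so the first Friday is October 4 and the fourth is October 25.
1 March 2031 is a Saturday, so the first Sunday is March 2 and the second is March 9.
10 March 2031 is outside the daylight-saving period (25 October 2030 – 9 March 2031), so Galal Station is on standard time, UTC+05:00.
23:15 Galal Station − 5h = 18:15 UTC.
At the standard offset (UTC−03:00), 18:15 UTC − 3h = 15:15 Varal Province standard time.
Daylight saving runs 13 April – 3 October; the standard-time date in Varal Province, 10 March 2031, is outside that window, so Varal Province is on standard time at UTC−03:00.
18:15 UTC − 3h = 15:15 Varal Province.

15:15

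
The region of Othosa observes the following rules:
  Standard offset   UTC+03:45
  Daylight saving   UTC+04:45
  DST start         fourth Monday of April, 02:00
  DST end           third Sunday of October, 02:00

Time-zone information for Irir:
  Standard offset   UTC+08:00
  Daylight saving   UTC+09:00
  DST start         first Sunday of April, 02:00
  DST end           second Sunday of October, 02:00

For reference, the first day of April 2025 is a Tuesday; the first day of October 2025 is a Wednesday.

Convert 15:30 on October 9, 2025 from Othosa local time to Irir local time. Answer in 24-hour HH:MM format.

19:45

1 April 2025 is a Tuesday, so the first Monday is April 7 and the fourth is April 28.
1 October 2025 is a Wednesday, so the first Sunday is October 5 and the third is October 19.
Daylight saving runs 28 April – 19 October; October 9, 2025 is inside that window, so Othosa is at UTC+04:45.
15:30 Othosa − 4h45m = 10:45 UTC.
1 April 2025 is a Tuesday, so the first Sunday is April 6.
1 October 2025 is a Wednesday, so the first Sunday is October 5 and the second is October 12.
At the standard offset (UTC+08:00), 10:45 UTC + 8h = 18:45 Irir standard time.
The standard-time date in Irir, October 9, 2025, falls between 6 April and 12 October, so daylight saving is in effect and Irir is at UTC+09:00.
10:45 UTC + 9h = 19:45 Irir.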